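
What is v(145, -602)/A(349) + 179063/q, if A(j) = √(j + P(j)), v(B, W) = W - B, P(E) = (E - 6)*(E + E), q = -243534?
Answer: -179063/243534 - 249*√239763/79921 ≈ -2.2608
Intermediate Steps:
P(E) = 2*E*(-6 + E) (P(E) = (-6 + E)*(2*E) = 2*E*(-6 + E))
A(j) = √(j + 2*j*(-6 + j))
v(145, -602)/A(349) + 179063/q = (-602 - 1*145)/(√(349*(-11 + 2*349))) + 179063/(-243534) = (-602 - 145)/(√(349*(-11 + 698))) + 179063*(-1/243534) = -747*√239763/239763 - 179063/243534 = -249*√239763/79921 - 179063/243534 = -179063/243534 - 249*√239763/79921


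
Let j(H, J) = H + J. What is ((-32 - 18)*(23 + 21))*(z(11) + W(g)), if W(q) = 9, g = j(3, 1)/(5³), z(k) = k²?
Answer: -286000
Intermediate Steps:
g = 4/125 (g = (3 + 1)/(5³) = 4/125 ≈ 0.032000)
((-32 - 18)*(23 + 21))*(z(11) + W(g)) = ((-32 - 18)*(23 + 21))*(11² + 9) = (-50*44)*(121 + 9) = -2200*130 = -286000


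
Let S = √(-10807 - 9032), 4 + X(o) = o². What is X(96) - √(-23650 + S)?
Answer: 9212 - √(-23650 + I*√19839) ≈ 9211.5 - 153.79*I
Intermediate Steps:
X(o) = -4 + o²
S = I*√19839 (S = √(-19839) = I*√19839 ≈ 140.85*I)
X(96) - √(-23650 + S) = (-4 + 96²) - √(-23650 + I*√19839) = (-4 + 9216) - √(-23650 + I*√19839) = 9212 - √(-23650 + I*√19839)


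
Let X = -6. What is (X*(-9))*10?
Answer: 540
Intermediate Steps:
(X*(-9))*10 = -6*(-9)*10 = 54*10 = 540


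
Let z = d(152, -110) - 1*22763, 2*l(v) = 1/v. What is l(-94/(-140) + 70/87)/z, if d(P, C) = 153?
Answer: -87/5806894 ≈ -1.4982e-5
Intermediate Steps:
l(v) = 1/(2*v)
z = -22610 (z = 153 - 1*22763 = 153 - 22763 = -22610)
l(-94/(-140) + 70/87)/z = (1/(2*(-94/(-140) + 70/87)))/(-22610) = (1/(2*(-94*(-1/140) + 70*(1/87))))*(-1/22610) = (1/(2*(47/70 + 70/87)))*(-1/22610) = (1/(2*(8989/6090)))*(-1/22610) = ((½)*(6090/8989))*(-1/22610) = (3045/8989)*(-1/22610) = -87/5806894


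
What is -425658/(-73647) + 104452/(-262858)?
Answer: 103987060/19320063 ≈ 5.3823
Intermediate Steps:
-425658/(-73647) + 104452/(-262858) = -425658*(-1/73647) + 104452*(-1/262858) = 141886/24549 - 52226/131429 = 103987060/19320063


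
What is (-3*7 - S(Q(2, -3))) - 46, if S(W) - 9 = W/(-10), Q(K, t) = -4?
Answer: -382/5 ≈ -76.400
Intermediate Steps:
S(W) = 9 - W/10 (S(W) = 9 + W/(-10) = 9 + W*(-1/10) = 9 - W/10)
(-3*7 - S(Q(2, -3))) - 46 = (-3*7 - (9 - 1/10*(-4))) - 46 = (-21 - (9 + 2/5)) - 46 = (-21 - 1*47/5) - 46 = (-21 - 47/5) - 46 = -152/5 - 46 = -382/5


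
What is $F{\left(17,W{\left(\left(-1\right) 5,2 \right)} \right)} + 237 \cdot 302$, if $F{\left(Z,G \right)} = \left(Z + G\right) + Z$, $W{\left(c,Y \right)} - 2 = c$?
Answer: $71605$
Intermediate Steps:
$W{\left(c,Y \right)} = 2 + c$
$F{\left(Z,G \right)} = G + 2 Z$ ($F{\left(Z,G \right)} = \left(G + Z\right) + Z = G + 2 Z$)
$F{\left(17,W{\left(\left(-1\right) 5,2 \right)} \right)} + 237 \cdot 302 = \left(\left(2 - 5\right) + 2 \cdot 17\right) + 237 \cdot 302 = \left(\left(2 - 5\right) + 34\right) + 71574 = \left(-3 + 34\right) + 71574 = 31 + 71574 = 71605$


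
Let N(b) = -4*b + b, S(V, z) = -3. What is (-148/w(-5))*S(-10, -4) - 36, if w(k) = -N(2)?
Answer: 38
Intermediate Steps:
N(b) = -3*b
w(k) = 6 (w(k) = -(-3)*2 = -1*(-6) = 6)
(-148/w(-5))*S(-10, -4) - 36 = -148/6*(-3) - 36 = -148*⅙*(-3) - 36 = -74/3*(-3) - 36 = 74 - 36 = 38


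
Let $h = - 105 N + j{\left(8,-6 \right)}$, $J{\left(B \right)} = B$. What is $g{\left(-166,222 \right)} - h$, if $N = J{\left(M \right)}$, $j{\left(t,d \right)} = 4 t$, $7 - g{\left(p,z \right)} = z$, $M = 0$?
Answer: $-247$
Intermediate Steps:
$g{\left(p,z \right)} = 7 - z$
$N = 0$
$h = 32$ ($h = \left(-105\right) 0 + 4 \cdot 8 = 0 + 32 = 32$)
$g{\left(-166,222 \right)} - h = \left(7 - 222\right) - 32 = -215 - 32 = -247$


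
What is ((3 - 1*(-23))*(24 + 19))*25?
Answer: 27950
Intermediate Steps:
((3 - 1*(-23))*(24 + 19))*25 = ((3 + 23)*43)*25 = (26*43)*25 = 1118*25 = 27950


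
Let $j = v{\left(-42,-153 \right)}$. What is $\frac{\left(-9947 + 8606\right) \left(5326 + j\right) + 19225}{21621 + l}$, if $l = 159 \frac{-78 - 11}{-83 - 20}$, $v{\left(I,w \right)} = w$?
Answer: $- \frac{356265052}{1120557} \approx -317.94$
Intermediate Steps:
$j = -153$
$l = \frac{14151}{103}$ ($l = 159 \left(- \frac{89}{-103}\right) = 159 \left(\left(-89\right) \left(- \frac{1}{103}\right)\right) = 159 \cdot \frac{89}{103} = \frac{14151}{103} \approx 137.39$)
$\frac{\left(-9947 + 8606\right) \left(5326 + j\right) + 19225}{21621 + l} = \frac{\left(-9947 + 8606\right) \left(5326 - 153\right) + 19225}{21621 + \frac{14151}{103}} = \frac{\left(-1341\right) 5173 + 19225}{\frac{2241114}{103}} = \left(-6936993 + 19225\right) \frac{103}{2241114} = \left(-6917768\right) \frac{103}{2241114} = - \frac{356265052}{1120557}$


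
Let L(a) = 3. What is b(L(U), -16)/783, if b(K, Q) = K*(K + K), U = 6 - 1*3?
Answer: 2/87 ≈ 0.022988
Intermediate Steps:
U = 3 (U = 6 - 3 = 3)
b(K, Q) = 2*K² (b(K, Q) = K*(2*K) = 2*K²)
b(L(U), -16)/783 = (2*3²)/783 = (2*9)*(1/783) = 18*(1/783) = 2/87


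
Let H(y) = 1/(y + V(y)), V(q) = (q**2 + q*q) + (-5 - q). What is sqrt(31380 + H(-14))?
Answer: sqrt(522194623)/129 ≈ 177.14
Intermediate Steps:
V(q) = -5 - q + 2*q**2 (V(q) = (q**2 + q**2) + (-5 - q) = 2*q**2 + (-5 - q) = -5 - q + 2*q**2)
H(y) = 1/(-5 + 2*y**2) (H(y) = 1/(y + (-5 - y + 2*y**2)) = 1/(-5 + 2*y**2))
sqrt(31380 + H(-14)) = sqrt(31380 + 1/(-5 + 2*(-14)**2)) = sqrt(31380 + 1/(-5 + 2*196)) = sqrt(31380 + 1/(-5 + 392)) = sqrt(31380 + 1/387) = sqrt(12144061/387) = sqrt(522194623)/129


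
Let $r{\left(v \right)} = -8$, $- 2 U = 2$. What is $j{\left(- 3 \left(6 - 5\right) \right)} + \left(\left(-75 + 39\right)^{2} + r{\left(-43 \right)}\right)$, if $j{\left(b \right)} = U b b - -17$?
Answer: $1296$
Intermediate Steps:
$U = -1$ ($U = \left(- \frac{1}{2}\right) 2 = -1$)
$j{\left(b \right)} = 17 - b^{2}$ ($j{\left(b \right)} = - b b - -17 = - b^{2} + 17 = 17 - b^{2}$)
$j{\left(- 3 \left(6 - 5\right) \right)} + \left(\left(-75 + 39\right)^{2} + r{\left(-43 \right)}\right) = \left(17 - \left(- 3 \left(6 - 5\right)\right)^{2}\right) - \left(8 - \left(-75 + 39\right)^{2}\right) = \left(17 - \left(\left(-3\right) 1\right)^{2}\right) - \left(8 - \left(-36\right)^{2}\right) = \left(17 - \left(-3\right)^{2}\right) + \left(1296 - 8\right) = \left(17 - 9\right) + 1288 = 8 + 1288 = 1296$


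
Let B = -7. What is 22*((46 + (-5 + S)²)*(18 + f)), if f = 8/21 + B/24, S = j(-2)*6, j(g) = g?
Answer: 3732905/28 ≈ 1.3332e+5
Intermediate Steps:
S = -12 (S = -2*6 = -12)
f = 5/56 (f = 8/21 - 7/24 = 5/56 ≈ 0.089286)
22*((46 + (-5 + S)²)*(18 + f)) = 22*((46 + (-5 - 12)²)*(18 + 5/56)) = 22*((46 + (-17)²)*(1013/56)) = 22*((46 + 289)*(1013/56)) = 22*(335*(1013/56)) = 22*(339355/56) = 3732905/28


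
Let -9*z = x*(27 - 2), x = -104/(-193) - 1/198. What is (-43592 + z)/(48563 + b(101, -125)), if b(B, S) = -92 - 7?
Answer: -14992932167/16668029664 ≈ -0.89950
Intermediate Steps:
b(B, S) = -99
x = 20399/38214 (x = -104*(-1/193) - 1*1/198 = 104/193 - 1/198 = 20399/38214 ≈ 0.53381)
z = -509975/343926 (z = -20399*(27 - 2)/343926 = -20399*25/343926 = -⅑*509975/38214 = -509975/343926 ≈ -1.4828)
(-43592 + z)/(48563 + b(101, -125)) = (-43592 - 509975/343926)/(48563 - 99) = -14992932167/343926/48464 = -14992932167/343926*1/48464 = -14992932167/16668029664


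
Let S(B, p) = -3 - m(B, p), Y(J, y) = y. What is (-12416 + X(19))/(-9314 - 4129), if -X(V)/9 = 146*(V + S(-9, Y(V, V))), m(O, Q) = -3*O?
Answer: -2038/13443 ≈ -0.15160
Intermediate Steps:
S(B, p) = -3 + 3*B (S(B, p) = -3 - (-3)*B = -3 + 3*B)
X(V) = 39420 - 1314*V (X(V) = -1314*(V + (-3 + 3*(-9))) = -1314*(V + (-3 - 27)) = -1314*(V - 30) = -1314*(-30 + V) = -9*(-4380 + 146*V) = 39420 - 1314*V)
(-12416 + X(19))/(-9314 - 4129) = (-12416 + (39420 - 1314*19))/(-9314 - 4129) = (-12416 + (39420 - 24966))/(-13443) = (-12416 + 14454)*(-1/13443) = 2038*(-1/13443) = -2038/13443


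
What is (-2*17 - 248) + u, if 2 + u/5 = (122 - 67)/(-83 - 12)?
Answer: -5603/19 ≈ -294.89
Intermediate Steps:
u = -245/19 (u = -10 + 5*((122 - 67)/(-83 - 12)) = -10 + 5*(55/(-95)) = -10 + 5*(55*(-1/95)) = -10 + 5*(-11/19) = -10 - 55/19 = -245/19 ≈ -12.895)
(-2*17 - 248) + u = (-2*17 - 248) - 245/19 = (-34 - 248) - 245/19 = -282 - 245/19 = -5603/19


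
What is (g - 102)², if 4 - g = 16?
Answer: 12996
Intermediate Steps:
g = -12 (g = 4 - 1*16 = 4 - 16 = -12)
(g - 102)² = (-12 - 102)² = (-114)² = 12996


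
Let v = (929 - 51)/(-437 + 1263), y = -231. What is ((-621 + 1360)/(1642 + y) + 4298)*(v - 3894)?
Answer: -9751552783911/582743 ≈ -1.6734e+7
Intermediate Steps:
v = 439/413 (v = 878/826 = 878*(1/826) = 439/413 ≈ 1.0630)
((-621 + 1360)/(1642 + y) + 4298)*(v - 3894) = ((-621 + 1360)/(1642 - 231) + 4298)*(439/413 - 3894) = (739/1411 + 4298)*(-1607783/413) = (6065217/1411)*(-1607783/413) = -9751552783911/582743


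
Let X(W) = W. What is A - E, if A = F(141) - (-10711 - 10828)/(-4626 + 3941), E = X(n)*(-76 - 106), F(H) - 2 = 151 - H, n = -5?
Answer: -636669/685 ≈ -929.44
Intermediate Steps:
F(H) = 153 - H (F(H) = 2 + (151 - H) = 153 - H)
E = 910 (E = -5*(-76 - 106) = -5*(-182) = 910)
A = -13319/685 (A = (153 - 1*141) - (-10711 - 10828)/(-4626 + 3941) = (153 - 141) - (-21539)/(-685) = 12 - (-21539)*(-1)/685 = 12 - 1*21539/685 = 12 - 21539/685 = -13319/685 ≈ -19.444)
A - E = -13319/685 - 1*910 = -13319/685 - 910 = -636669/685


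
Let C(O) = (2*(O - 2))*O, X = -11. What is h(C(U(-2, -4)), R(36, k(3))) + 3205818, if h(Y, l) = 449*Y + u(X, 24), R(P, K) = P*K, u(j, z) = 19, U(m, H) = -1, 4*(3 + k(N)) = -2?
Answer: 3208531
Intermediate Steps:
k(N) = -7/2 (k(N) = -3 + (1/4)*(-2) = -3 - 1/2 = -7/2)
R(P, K) = K*P
C(O) = O*(-4 + 2*O) (C(O) = (2*(-2 + O))*O = (-4 + 2*O)*O = O*(-4 + 2*O))
h(Y, l) = 19 + 449*Y (h(Y, l) = 449*Y + 19 = 19 + 449*Y)
h(C(U(-2, -4)), R(36, k(3))) + 3205818 = (19 + 449*(2*(-1)*(-2 - 1))) + 3205818 = (19 + 449*(2*(-1)*(-3))) + 3205818 = (19 + 449*6) + 3205818 = (19 + 2694) + 3205818 = 2713 + 3205818 = 3208531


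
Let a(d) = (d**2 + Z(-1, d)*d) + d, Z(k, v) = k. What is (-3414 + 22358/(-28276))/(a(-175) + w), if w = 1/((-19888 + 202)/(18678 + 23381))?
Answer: -475203415173/4261487913679 ≈ -0.11151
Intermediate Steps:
w = -42059/19686 (w = 1/(-19686/42059) = -42059/19686 ≈ -2.1365)
a(d) = d**2 (a(d) = (d**2 - d) + d = d**2)
(-3414 + 22358/(-28276))/(a(-175) + w) = (-3414 + 22358/(-28276))/((-175)**2 - 42059/19686) = (-3414 + 22358*(-1/28276))/(30625 - 42059/19686) = (-3414 - 11179/14138)/(602841691/19686) = -48278311/14138*19686/602841691 = -475203415173/4261487913679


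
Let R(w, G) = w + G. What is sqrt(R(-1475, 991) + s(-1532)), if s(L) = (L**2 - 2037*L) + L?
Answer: 2*sqrt(1366423) ≈ 2337.9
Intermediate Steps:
R(w, G) = G + w
s(L) = L**2 - 2036*L
sqrt(R(-1475, 991) + s(-1532)) = sqrt((991 - 1475) - 1532*(-2036 - 1532)) = sqrt(-484 - 1532*(-3568)) = sqrt(-484 + 5466176) = sqrt(5465692) = 2*sqrt(1366423)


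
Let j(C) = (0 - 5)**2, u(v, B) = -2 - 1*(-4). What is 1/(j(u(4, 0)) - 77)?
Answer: -1/52 ≈ -0.019231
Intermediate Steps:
u(v, B) = 2 (u(v, B) = -2 + 4 = 2)
j(C) = 25 (j(C) = (-5)**2 = 25)
1/(j(u(4, 0)) - 77) = 1/(25 - 77) = 1/(-52) = -1/52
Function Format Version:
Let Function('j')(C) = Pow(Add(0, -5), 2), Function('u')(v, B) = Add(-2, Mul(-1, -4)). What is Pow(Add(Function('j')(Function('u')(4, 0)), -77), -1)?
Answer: Rational(-1, 52) ≈ -0.019231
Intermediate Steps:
Function('u')(v, B) = 2 (Function('u')(v, B) = Add(-2, 4) = 2)
Function('j')(C) = 25 (Function('j')(C) = Pow(-5, 2) = 25)
Pow(Add(Function('j')(Function('u')(4, 0)), -77), -1) = Pow(Add(25, -77), -1) = Pow(-52, -1) = Rational(-1, 52)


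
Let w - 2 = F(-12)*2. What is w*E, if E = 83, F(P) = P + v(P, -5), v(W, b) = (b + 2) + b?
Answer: -3154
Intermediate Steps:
v(W, b) = 2 + 2*b (v(W, b) = (2 + b) + b = 2 + 2*b)
F(P) = -8 + P (F(P) = P + (2 + 2*(-5)) = P + (2 - 10) = P - 8 = -8 + P)
w = -38 (w = 2 + (-8 - 12)*2 = 2 - 20*2 = 2 - 40 = -38)
w*E = -38*83 = -3154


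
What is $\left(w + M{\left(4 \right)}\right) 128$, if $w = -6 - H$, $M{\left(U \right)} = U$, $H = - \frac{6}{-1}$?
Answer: $-1024$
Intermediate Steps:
$H = 6$ ($H = \left(-6\right) \left(-1\right) = 6$)
$w = -12$ ($w = -6 - 6 = -12$)
$\left(w + M{\left(4 \right)}\right) 128 = \left(-12 + 4\right) 128 = \left(-8\right) 128 = -1024$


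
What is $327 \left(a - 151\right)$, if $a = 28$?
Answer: $-40221$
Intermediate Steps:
$327 \left(a - 151\right) = 327 \left(28 - 151\right) = 327 \left(-123\right) = -40221$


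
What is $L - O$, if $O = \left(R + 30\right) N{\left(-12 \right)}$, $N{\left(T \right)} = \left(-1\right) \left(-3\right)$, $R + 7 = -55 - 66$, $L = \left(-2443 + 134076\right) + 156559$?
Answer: $288486$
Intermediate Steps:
$L = 288192$ ($L = 131633 + 156559 = 288192$)
$R = -128$ ($R = -7 - 121 = -128$)
$N{\left(T \right)} = 3$
$O = -294$ ($O = \left(-128 + 30\right) 3 = \left(-98\right) 3 = -294$)
$L - O = 288192 - -294 = 288192 + 294 = 288486$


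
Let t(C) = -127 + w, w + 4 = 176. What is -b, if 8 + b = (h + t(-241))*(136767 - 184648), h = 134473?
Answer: 6440856366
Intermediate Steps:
w = 172 (w = -4 + 176 = 172)
t(C) = 45 (t(C) = -127 + 172 = 45)
b = -6440856366 (b = -8 + (134473 + 45)*(136767 - 184648) = -8 + 134518*(-47881) = -8 - 6440856358 = -6440856366)
-b = -1*(-6440856366) = 6440856366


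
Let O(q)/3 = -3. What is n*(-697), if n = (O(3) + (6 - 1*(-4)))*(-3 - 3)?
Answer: 4182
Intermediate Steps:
O(q) = -9 (O(q) = 3*(-3) = -9)
n = -6 (n = (-9 + (6 - 1*(-4)))*(-3 - 3) = (-9 + (6 + 4))*(-6) = (-9 + 10)*(-6) = 1*(-6) = -6)
n*(-697) = -6*(-697) = 4182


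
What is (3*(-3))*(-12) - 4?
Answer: 104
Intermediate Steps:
(3*(-3))*(-12) - 4 = -9*(-12) - 4 = 108 - 4 = 104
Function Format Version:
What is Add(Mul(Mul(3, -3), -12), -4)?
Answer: 104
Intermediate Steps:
Add(Mul(Mul(3, -3), -12), -4) = Add(Mul(-9, -12), -4) = Add(108, -4) = 104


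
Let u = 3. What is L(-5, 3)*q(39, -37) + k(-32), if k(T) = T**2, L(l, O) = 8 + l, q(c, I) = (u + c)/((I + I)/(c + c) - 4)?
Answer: 192718/193 ≈ 998.54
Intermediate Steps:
q(c, I) = (3 + c)/(-4 + I/c) (q(c, I) = (3 + c)/((I + I)/(c + c) - 4) = (3 + c)/((2*I)/((2*c)) - 4) = (3 + c)/((2*I)*(1/(2*c)) - 4) = (3 + c)/(I/c - 4) = (3 + c)/(-4 + I/c))
L(-5, 3)*q(39, -37) + k(-32) = (8 - 5)*(39*(3 + 39)/(-37 - 4*39)) + (-32)**2 = 3*(39*42/(-37 - 156)) + 1024 = 3*(39*42/(-193)) + 1024 = 3*(39*(-1/193)*42) + 1024 = 3*(-1638/193) + 1024 = -4914/193 + 1024 = 192718/193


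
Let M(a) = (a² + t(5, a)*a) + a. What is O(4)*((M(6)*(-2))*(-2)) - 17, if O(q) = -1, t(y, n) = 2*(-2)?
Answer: -89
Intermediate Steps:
t(y, n) = -4
M(a) = a² - 3*a (M(a) = (a² - 4*a) + a = a² - 3*a)
O(4)*((M(6)*(-2))*(-2)) - 17 = -(6*(-3 + 6))*(-2)*(-2) - 17 = -(6*3)*(-2)*(-2) - 17 = -18*(-2)*(-2) - 17 = -(-36)*(-2) - 17 = -1*72 - 17 = -72 - 17 = -89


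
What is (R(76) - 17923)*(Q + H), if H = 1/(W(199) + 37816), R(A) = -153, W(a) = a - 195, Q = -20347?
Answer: 3477476872741/9455 ≈ 3.6779e+8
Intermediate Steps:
W(a) = -195 + a
H = 1/37820 (H = 1/((-195 + 199) + 37816) = 1/(4 + 37816) = 1/37820 ≈ 2.6441e-5)
(R(76) - 17923)*(Q + H) = (-153 - 17923)*(-20347 + 1/37820) = -18076*(-769523539/37820) = 3477476872741/9455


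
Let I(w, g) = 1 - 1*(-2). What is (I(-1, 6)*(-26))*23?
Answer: -1794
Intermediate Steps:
I(w, g) = 3 (I(w, g) = 1 + 2 = 3)
(I(-1, 6)*(-26))*23 = (3*(-26))*23 = -78*23 = -1794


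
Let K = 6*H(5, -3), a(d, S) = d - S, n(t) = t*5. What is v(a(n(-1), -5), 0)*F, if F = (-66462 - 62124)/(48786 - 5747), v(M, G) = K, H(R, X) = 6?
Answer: -4629096/43039 ≈ -107.56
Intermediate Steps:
n(t) = 5*t
K = 36 (K = 6*6 = 36)
v(M, G) = 36
F = -128586/43039 ≈ -2.9877
v(a(n(-1), -5), 0)*F = 36*(-128586/43039) = -4629096/43039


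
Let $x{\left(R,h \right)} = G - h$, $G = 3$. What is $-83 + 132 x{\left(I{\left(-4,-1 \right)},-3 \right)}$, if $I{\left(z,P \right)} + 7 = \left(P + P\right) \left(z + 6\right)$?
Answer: $709$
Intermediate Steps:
$I{\left(z,P \right)} = -7 + 2 P \left(6 + z\right)$ ($I{\left(z,P \right)} = -7 + \left(P + P\right) \left(z + 6\right) = -7 + 2 P \left(6 + z\right)$)
$x{\left(R,h \right)} = 3 - h$
$-83 + 132 x{\left(I{\left(-4,-1 \right)},-3 \right)} = -83 + 132 \left(3 - -3\right) = -83 + 132 \left(3 + 3\right) = -83 + 132 \cdot 6 = -83 + 792 = 709$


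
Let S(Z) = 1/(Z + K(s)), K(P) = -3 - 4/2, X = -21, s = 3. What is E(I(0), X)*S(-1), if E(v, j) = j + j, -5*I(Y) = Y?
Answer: 7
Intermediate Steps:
I(Y) = -Y/5
E(v, j) = 2*j
K(P) = -5 (K(P) = -3 - 4/2 = -3 - 4*½ = -3 - 2 = -5)
S(Z) = 1/(-5 + Z) (S(Z) = 1/(Z - 5) = 1/(-5 + Z))
E(I(0), X)*S(-1) = (2*(-21))/(-5 - 1) = -42/(-6) = -42*(-⅙) = 7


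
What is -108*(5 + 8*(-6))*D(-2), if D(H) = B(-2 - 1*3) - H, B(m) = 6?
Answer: 37152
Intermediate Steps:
D(H) = 6 - H
-108*(5 + 8*(-6))*D(-2) = -108*(5 + 8*(-6))*(6 - 1*(-2)) = -108*(5 - 48)*(6 + 2) = -(-4644)*8 = -108*(-344) = 37152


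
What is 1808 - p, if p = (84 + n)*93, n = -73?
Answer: 785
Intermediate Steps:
p = 1023 (p = (84 - 73)*93 = 11*93 = 1023)
1808 - p = 1808 - 1*1023 = 1808 - 1023 = 785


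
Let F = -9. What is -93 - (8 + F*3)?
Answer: -74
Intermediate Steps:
-93 - (8 + F*3) = -93 - (8 - 9*3) = -93 - (8 - 27) = -93 - 1*(-19) = -93 + 19 = -74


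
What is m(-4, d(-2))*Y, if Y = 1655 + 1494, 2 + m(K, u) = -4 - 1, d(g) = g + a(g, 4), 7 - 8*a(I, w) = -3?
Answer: -22043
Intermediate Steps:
a(I, w) = 5/4 (a(I, w) = 7/8 - ⅛*(-3) = 7/8 + 3/8 = 5/4)
d(g) = 5/4 + g (d(g) = g + 5/4 = 5/4 + g)
m(K, u) = -7 (m(K, u) = -2 + (-4 - 1) = -2 - 5 = -7)
Y = 3149
m(-4, d(-2))*Y = -7*3149 = -22043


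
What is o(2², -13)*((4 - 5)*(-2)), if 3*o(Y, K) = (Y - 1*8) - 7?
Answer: -22/3 ≈ -7.3333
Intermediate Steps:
o(Y, K) = -5 + Y/3 (o(Y, K) = ((Y - 1*8) - 7)/3 = ((Y - 8) - 7)/3 = ((-8 + Y) - 7)/3 = (-15 + Y)/3 = -5 + Y/3)
o(2², -13)*((4 - 5)*(-2)) = (-5 + (⅓)*2²)*((4 - 5)*(-2)) = (-5 + (⅓)*4)*(-1*(-2)) = (-5 + 4/3)*2 = -11/3*2 = -22/3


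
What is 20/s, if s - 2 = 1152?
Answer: 10/577 ≈ 0.017331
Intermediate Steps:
s = 1154 (s = 2 + 1152 = 1154)
20/s = 20/1154 = 20*(1/1154) = 10/577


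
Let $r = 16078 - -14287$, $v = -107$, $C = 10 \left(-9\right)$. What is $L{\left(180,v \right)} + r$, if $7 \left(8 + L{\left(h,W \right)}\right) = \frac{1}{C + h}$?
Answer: $\frac{19124911}{630} \approx 30357.0$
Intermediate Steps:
$C = -90$
$L{\left(h,W \right)} = -8 + \frac{1}{7 \left(-90 + h\right)}$
$r = 30365$ ($r = 16078 + 14287 = 30365$)
$L{\left(180,v \right)} + r = \frac{5041 - 10080}{7 \left(-90 + 180\right)} + 30365 = \frac{5041 - 10080}{7 \cdot 90} + 30365 = \frac{1}{7} \cdot \frac{1}{90} \left(-5039\right) + 30365 = - \frac{5039}{630} + 30365 = \frac{19124911}{630}$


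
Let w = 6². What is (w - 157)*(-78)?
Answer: 9438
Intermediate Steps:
w = 36
(w - 157)*(-78) = (36 - 157)*(-78) = -121*(-78) = 9438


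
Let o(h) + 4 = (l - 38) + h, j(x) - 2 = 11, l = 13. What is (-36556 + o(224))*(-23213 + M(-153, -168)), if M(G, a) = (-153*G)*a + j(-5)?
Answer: 143840916232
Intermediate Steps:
j(x) = 13 (j(x) = 2 + 11 = 13)
M(G, a) = 13 - 153*G*a (M(G, a) = (-153*G)*a + 13 = -153*G*a + 13 = 13 - 153*G*a)
o(h) = -29 + h (o(h) = -4 + ((13 - 38) + h) = -4 + (-25 + h) = -29 + h)
(-36556 + o(224))*(-23213 + M(-153, -168)) = (-36556 + (-29 + 224))*(-23213 + (13 - 153*(-153)*(-168))) = (-36556 + 195)*(-23213 + (13 - 3932712)) = -36361*(-23213 - 3932699) = -36361*(-3955912) = 143840916232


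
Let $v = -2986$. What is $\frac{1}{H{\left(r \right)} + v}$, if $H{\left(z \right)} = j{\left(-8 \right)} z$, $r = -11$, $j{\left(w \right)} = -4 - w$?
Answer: $- \frac{1}{3030} \approx -0.00033003$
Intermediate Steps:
$H{\left(z \right)} = 4 z$ ($H{\left(z \right)} = \left(-4 - -8\right) z = \left(-4 + 8\right) z = 4 z$)
$\frac{1}{H{\left(r \right)} + v} = \frac{1}{4 \left(-11\right) - 2986} = \frac{1}{-44 - 2986} = \frac{1}{-3030} = - \frac{1}{3030}$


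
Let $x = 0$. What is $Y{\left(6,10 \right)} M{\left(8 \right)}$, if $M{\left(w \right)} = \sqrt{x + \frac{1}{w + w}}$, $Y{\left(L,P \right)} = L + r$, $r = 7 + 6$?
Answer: $\frac{19}{4} \approx 4.75$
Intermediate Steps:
$r = 13$
$Y{\left(L,P \right)} = 13 + L$ ($Y{\left(L,P \right)} = L + 13 = 13 + L$)
$M{\left(w \right)} = \frac{\sqrt{2} \sqrt{\frac{1}{w}}}{2}$ ($M{\left(w \right)} = \sqrt{0 + \frac{1}{w + w}} = \sqrt{0 + \frac{1}{2 w}} = \sqrt{\frac{1}{2 w}} = \frac{\sqrt{2} \sqrt{\frac{1}{w}}}{2}$)
$Y{\left(6,10 \right)} M{\left(8 \right)} = \left(13 + 6\right) \frac{\sqrt{2} \sqrt{\frac{1}{8}}}{2} = 19 \frac{\sqrt{2}}{2 \cdot 2 \sqrt{2}} = 19 \frac{\sqrt{2} \frac{\sqrt{2}}{4}}{2} = 19 \cdot \frac{1}{4} = \frac{19}{4}$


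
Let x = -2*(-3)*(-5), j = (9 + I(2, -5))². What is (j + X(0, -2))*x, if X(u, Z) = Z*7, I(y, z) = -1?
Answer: -1500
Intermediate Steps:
X(u, Z) = 7*Z
j = 64 (j = (9 - 1)² = 8² = 64)
x = -30 (x = 6*(-5) = -30)
(j + X(0, -2))*x = (64 + 7*(-2))*(-30) = (64 - 14)*(-30) = 50*(-30) = -1500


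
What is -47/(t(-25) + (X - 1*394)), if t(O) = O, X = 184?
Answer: ⅕ ≈ 0.20000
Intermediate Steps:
-47/(t(-25) + (X - 1*394)) = -47/(-25 + (184 - 1*394)) = -47/(-25 + (184 - 394)) = -47/(-25 - 210) = -47/(-235) = -47*(-1/235) = ⅕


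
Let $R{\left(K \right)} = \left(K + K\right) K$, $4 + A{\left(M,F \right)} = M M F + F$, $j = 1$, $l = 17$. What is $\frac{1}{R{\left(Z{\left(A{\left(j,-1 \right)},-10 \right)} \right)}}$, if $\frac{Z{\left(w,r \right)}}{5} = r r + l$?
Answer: $\frac{1}{684450} \approx 1.461 \cdot 10^{-6}$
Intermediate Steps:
$A{\left(M,F \right)} = -4 + F + F M^{2}$ ($A{\left(M,F \right)} = -4 + \left(M M F + F\right) = -4 + \left(M^{2} F + F\right) = -4 + \left(F M^{2} + F\right) = -4 + \left(F + F M^{2}\right) = -4 + F + F M^{2}$)
$Z{\left(w,r \right)} = 85 + 5 r^{2}$ ($Z{\left(w,r \right)} = 5 \left(r r + 17\right) = 5 \left(r^{2} + 17\right) = 5 \left(17 + r^{2}\right) = 85 + 5 r^{2}$)
$R{\left(K \right)} = 2 K^{2}$ ($R{\left(K \right)} = 2 K K = 2 K^{2}$)
$\frac{1}{R{\left(Z{\left(A{\left(j,-1 \right)},-10 \right)} \right)}} = \frac{1}{2 \left(85 + 5 \left(-10\right)^{2}\right)^{2}} = \frac{1}{2 \left(85 + 5 \cdot 100\right)^{2}} = \frac{1}{2 \left(85 + 500\right)^{2}} = \frac{1}{2 \cdot 585^{2}} = \frac{1}{2 \cdot 342225} = \frac{1}{684450}$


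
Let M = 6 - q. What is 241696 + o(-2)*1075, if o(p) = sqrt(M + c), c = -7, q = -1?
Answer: 241696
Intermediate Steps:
M = 7 (M = 6 - 1*(-1) = 6 + 1 = 7)
o(p) = 0 (o(p) = sqrt(7 - 7) = sqrt(0) = 0)
241696 + o(-2)*1075 = 241696 + 0*1075 = 241696 + 0 = 241696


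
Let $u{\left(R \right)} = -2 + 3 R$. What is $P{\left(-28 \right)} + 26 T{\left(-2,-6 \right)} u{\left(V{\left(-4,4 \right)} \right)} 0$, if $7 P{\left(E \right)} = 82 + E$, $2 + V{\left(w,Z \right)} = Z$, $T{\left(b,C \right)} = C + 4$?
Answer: $\frac{54}{7} \approx 7.7143$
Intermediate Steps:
$T{\left(b,C \right)} = 4 + C$
$V{\left(w,Z \right)} = -2 + Z$
$P{\left(E \right)} = \frac{82}{7} + \frac{E}{7}$ ($P{\left(E \right)} = \frac{82 + E}{7} = \frac{82}{7} + \frac{E}{7}$)
$P{\left(-28 \right)} + 26 T{\left(-2,-6 \right)} u{\left(V{\left(-4,4 \right)} \right)} 0 = \left(\frac{82}{7} + \frac{1}{7} \left(-28\right)\right) + 26 \left(4 - 6\right) \left(-2 + 3 \left(-2 + 4\right)\right) 0 = \left(\frac{82}{7} - 4\right) + 26 \left(-2\right) \left(-2 + 3 \cdot 2\right) 0 = \frac{54}{7} - 52 \left(-2 + 6\right) 0 = \frac{54}{7} - 52 \cdot 4 \cdot 0 = \frac{54}{7} - 0 = \frac{54}{7} + 0 = \frac{54}{7}$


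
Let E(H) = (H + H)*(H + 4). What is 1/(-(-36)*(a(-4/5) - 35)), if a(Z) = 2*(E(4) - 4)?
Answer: 1/3060 ≈ 0.00032680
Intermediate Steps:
E(H) = 2*H*(4 + H) (E(H) = (2*H)*(4 + H) = 2*H*(4 + H))
a(Z) = 120 (a(Z) = 2*(2*4*(4 + 4) - 4) = 2*(2*4*8 - 4) = 2*(64 - 4) = 2*60 = 120)
1/(-(-36)*(a(-4/5) - 35)) = 1/(-(-36)*(120 - 35)) = 1/(-(-36)*85) = 1/(-1*(-3060)) = 1/3060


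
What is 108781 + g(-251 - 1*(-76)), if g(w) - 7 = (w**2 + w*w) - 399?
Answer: 169639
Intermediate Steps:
g(w) = -392 + 2*w**2 (g(w) = 7 + ((w**2 + w*w) - 399) = 7 + ((w**2 + w**2) - 399) = 7 + (2*w**2 - 399) = 7 + (-399 + 2*w**2) = -392 + 2*w**2)
108781 + g(-251 - 1*(-76)) = 108781 + (-392 + 2*(-251 - 1*(-76))**2) = 108781 + (-392 + 2*(-251 + 76)**2) = 108781 + (-392 + 2*(-175)**2) = 108781 + (-392 + 2*30625) = 108781 + (-392 + 61250) = 108781 + 60858 = 169639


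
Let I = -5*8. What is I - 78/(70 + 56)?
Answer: -853/21 ≈ -40.619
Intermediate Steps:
I = -40
I - 78/(70 + 56) = -40 - 78/(70 + 56) = -40 - 78/126 = -40 + (1/126)*(-78) = -40 - 13/21 = -853/21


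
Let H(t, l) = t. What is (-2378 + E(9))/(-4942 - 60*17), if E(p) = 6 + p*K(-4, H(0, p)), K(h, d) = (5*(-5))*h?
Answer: 736/2981 ≈ 0.24690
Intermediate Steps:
K(h, d) = -25*h
E(p) = 6 + 100*p (E(p) = 6 + p*(-25*(-4)) = 6 + p*100 = 6 + 100*p)
(-2378 + E(9))/(-4942 - 60*17) = (-2378 + (6 + 100*9))/(-4942 - 60*17) = (-2378 + (6 + 900))/(-4942 - 1020) = (-2378 + 906)/(-5962) = -1472*(-1/5962) = 736/2981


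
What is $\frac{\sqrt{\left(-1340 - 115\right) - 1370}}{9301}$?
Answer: $\frac{5 i \sqrt{113}}{9301} \approx 0.0057145 i$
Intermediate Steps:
$\frac{\sqrt{\left(-1340 - 115\right) - 1370}}{9301} = \sqrt{-1455 - 1370} \cdot \frac{1}{9301} = \sqrt{-2825} \cdot \frac{1}{9301} = 5 i \sqrt{113} \cdot \frac{1}{9301} = \frac{5 i \sqrt{113}}{9301}$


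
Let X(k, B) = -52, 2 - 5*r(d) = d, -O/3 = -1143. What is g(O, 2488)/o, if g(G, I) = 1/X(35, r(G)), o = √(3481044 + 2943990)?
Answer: -√6425034/334101768 ≈ -7.5868e-6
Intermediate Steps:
O = 3429 (O = -3*(-1143) = 3429)
r(d) = ⅖ - d/5
o = √6425034 ≈ 2534.8
g(G, I) = -1/52 (g(G, I) = 1/(-52) = -1/52)
g(O, 2488)/o = -√6425034/6425034/52 = -√6425034/334101768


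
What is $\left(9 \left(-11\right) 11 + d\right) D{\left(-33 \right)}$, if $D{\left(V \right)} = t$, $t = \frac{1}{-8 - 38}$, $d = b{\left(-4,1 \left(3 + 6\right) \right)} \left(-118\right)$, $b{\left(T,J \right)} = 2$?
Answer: $\frac{1325}{46} \approx 28.804$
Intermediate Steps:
$d = -236$ ($d = 2 \left(-118\right) = -236$)
$t = - \frac{1}{46}$ ($t = \frac{1}{-46} = - \frac{1}{46} \approx -0.021739$)
$D{\left(V \right)} = - \frac{1}{46}$
$\left(9 \left(-11\right) 11 + d\right) D{\left(-33 \right)} = \left(9 \left(-11\right) 11 - 236\right) \left(- \frac{1}{46}\right) = \left(\left(-99\right) 11 - 236\right) \left(- \frac{1}{46}\right) = \left(-1089 - 236\right) \left(- \frac{1}{46}\right) = \left(-1325\right) \left(- \frac{1}{46}\right) = \frac{1325}{46}$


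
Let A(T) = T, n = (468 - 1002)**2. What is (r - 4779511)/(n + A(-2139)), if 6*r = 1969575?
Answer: -2967499/188678 ≈ -15.728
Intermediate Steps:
r = 656525/2 (r = (1/6)*1969575 = 656525/2 ≈ 3.2826e+5)
n = 285156 (n = (-534)**2 = 285156)
(r - 4779511)/(n + A(-2139)) = (656525/2 - 4779511)/(285156 - 2139) = -8902497/2/283017 = -8902497/2*1/283017 = -2967499/188678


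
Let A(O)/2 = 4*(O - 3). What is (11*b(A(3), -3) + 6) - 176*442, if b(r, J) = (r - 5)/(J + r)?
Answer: -233303/3 ≈ -77768.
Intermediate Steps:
A(O) = -24 + 8*O (A(O) = 2*(4*(O - 3)) = 2*(4*(-3 + O)) = 2*(-12 + 4*O) = -24 + 8*O)
b(r, J) = (-5 + r)/(J + r)
(11*b(A(3), -3) + 6) - 176*442 = (11*((-5 + (-24 + 8*3))/(-3 + (-24 + 8*3))) + 6) - 176*442 = (11*((-5 + (-24 + 24))/(-3 + (-24 + 24))) + 6) - 77792 = (11*((-5 + 0)/(-3 + 0)) + 6) - 77792 = (11*(-5/(-3)) + 6) - 77792 = (11*(-⅓*(-5)) + 6) - 77792 = (11*(5/3) + 6) - 77792 = (55/3 + 6) - 77792 = 73/3 - 77792 = -233303/3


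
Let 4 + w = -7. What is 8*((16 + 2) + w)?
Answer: 56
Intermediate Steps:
w = -11 (w = -4 - 7 = -11)
8*((16 + 2) + w) = 8*((16 + 2) - 11) = 8*(18 - 11) = 8*7 = 56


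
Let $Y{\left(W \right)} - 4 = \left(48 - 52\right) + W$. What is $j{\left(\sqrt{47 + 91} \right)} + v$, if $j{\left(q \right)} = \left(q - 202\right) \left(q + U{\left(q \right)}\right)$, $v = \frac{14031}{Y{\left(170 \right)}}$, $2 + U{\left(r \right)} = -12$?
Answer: $\frac{518251}{170} - 216 \sqrt{138} \approx 511.11$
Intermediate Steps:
$Y{\left(W \right)} = W$ ($Y{\left(W \right)} = 4 + \left(\left(48 - 52\right) + W\right) = 4 + \left(-4 + W\right) = W$)
$U{\left(r \right)} = -14$ ($U{\left(r \right)} = -2 - 12 = -14$)
$v = \frac{14031}{170} \approx 82.535$
$j{\left(q \right)} = \left(-202 + q\right) \left(-14 + q\right)$ ($j{\left(q \right)} = \left(q - 202\right) \left(q - 14\right) = \left(-202 + q\right) \left(-14 + q\right)$)
$j{\left(\sqrt{47 + 91} \right)} + v = \left(2828 + \left(\sqrt{47 + 91}\right)^{2} - 216 \sqrt{47 + 91}\right) + \frac{14031}{170} = \left(2828 + \left(\sqrt{138}\right)^{2} - 216 \sqrt{138}\right) + \frac{14031}{170} = \left(2828 + 138 - 216 \sqrt{138}\right) + \frac{14031}{170} = \left(2966 - 216 \sqrt{138}\right) + \frac{14031}{170} = \frac{518251}{170} - 216 \sqrt{138}$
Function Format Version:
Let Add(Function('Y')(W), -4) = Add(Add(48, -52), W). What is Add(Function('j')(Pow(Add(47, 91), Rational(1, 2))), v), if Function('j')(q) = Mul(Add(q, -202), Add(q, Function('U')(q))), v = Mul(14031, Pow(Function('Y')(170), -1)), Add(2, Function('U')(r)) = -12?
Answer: Add(Rational(518251, 170), Mul(-216, Pow(138, Rational(1, 2)))) ≈ 511.11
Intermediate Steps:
Function('Y')(W) = W (Function('Y')(W) = Add(4, Add(Add(48, -52), W)) = Add(4, Add(-4, W)) = W)
Function('U')(r) = -14 (Function('U')(r) = Add(-2, -12) = -14)
v = Rational(14031, 170) (v = Mul(14031, Pow(170, -1)) = Mul(14031, Rational(1, 170)) = Rational(14031, 170) ≈ 82.535)
Function('j')(q) = Mul(Add(-202, q), Add(-14, q)) (Function('j')(q) = Mul(Add(q, -202), Add(q, -14)) = Mul(Add(-202, q), Add(-14, q)))
Add(Function('j')(Pow(Add(47, 91), Rational(1, 2))), v) = Add(Add(2828, Pow(Pow(Add(47, 91), Rational(1, 2)), 2), Mul(-216, Pow(Add(47, 91), Rational(1, 2)))), Rational(14031, 170)) = Add(Add(2828, Pow(Pow(138, Rational(1, 2)), 2), Mul(-216, Pow(138, Rational(1, 2)))), Rational(14031, 170)) = Add(Add(2828, 138, Mul(-216, Pow(138, Rational(1, 2)))), Rational(14031, 170)) = Add(Add(2966, Mul(-216, Pow(138, Rational(1, 2)))), Rational(14031, 170)) = Add(Rational(518251, 170), Mul(-216, Pow(138, Rational(1, 2))))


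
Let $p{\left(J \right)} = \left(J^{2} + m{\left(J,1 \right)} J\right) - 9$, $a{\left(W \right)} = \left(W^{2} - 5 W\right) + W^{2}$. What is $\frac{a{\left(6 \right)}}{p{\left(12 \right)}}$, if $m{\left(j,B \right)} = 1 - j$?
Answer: $14$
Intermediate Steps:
$a{\left(W \right)} = - 5 W + 2 W^{2}$
$p{\left(J \right)} = -9 + J^{2} + J \left(1 - J\right)$ ($p{\left(J \right)} = \left(J^{2} + \left(1 - J\right) J\right) - 9 = \left(J^{2} + J \left(1 - J\right)\right) - 9 = -9 + J^{2} + J \left(1 - J\right)$)
$\frac{a{\left(6 \right)}}{p{\left(12 \right)}} = \frac{6 \left(-5 + 2 \cdot 6\right)}{-9 + 12} = \frac{6 \left(-5 + 12\right)}{3} = 6 \cdot 7 \cdot \frac{1}{3} = 42 \cdot \frac{1}{3} = 14$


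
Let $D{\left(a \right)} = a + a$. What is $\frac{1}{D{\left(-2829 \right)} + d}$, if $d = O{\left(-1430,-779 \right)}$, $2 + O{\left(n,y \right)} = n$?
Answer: $- \frac{1}{7090} \approx -0.00014104$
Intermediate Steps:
$O{\left(n,y \right)} = -2 + n$
$d = -1432$ ($d = -2 - 1430 = -1432$)
$D{\left(a \right)} = 2 a$
$\frac{1}{D{\left(-2829 \right)} + d} = \frac{1}{2 \left(-2829\right) - 1432} = \frac{1}{-5658 - 1432} = \frac{1}{-7090} = - \frac{1}{7090}$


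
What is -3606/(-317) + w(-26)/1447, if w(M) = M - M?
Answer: 3606/317 ≈ 11.375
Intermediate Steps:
w(M) = 0
-3606/(-317) + w(-26)/1447 = -3606/(-317) + 0/1447 = -3606*(-1/317) + 0*(1/1447) = 3606/317 + 0 = 3606/317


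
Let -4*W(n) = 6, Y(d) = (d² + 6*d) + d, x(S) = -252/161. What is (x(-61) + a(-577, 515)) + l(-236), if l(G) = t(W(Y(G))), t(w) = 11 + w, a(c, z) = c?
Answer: -26177/46 ≈ -569.07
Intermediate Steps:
x(S) = -36/23 (x(S) = -252*1/161 = -36/23)
Y(d) = d² + 7*d
W(n) = -3/2 (W(n) = -¼*6 = -3/2)
l(G) = 19/2 (l(G) = 11 - 3/2 = 19/2)
(x(-61) + a(-577, 515)) + l(-236) = (-36/23 - 577) + 19/2 = -13307/23 + 19/2 = -26177/46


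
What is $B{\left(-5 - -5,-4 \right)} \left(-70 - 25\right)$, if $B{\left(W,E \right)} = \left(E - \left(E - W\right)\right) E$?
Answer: $0$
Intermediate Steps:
$B{\left(W,E \right)} = E W$ ($B{\left(W,E \right)} = W E = E W$)
$B{\left(-5 - -5,-4 \right)} \left(-70 - 25\right) = - 4 \left(-5 - -5\right) \left(-70 - 25\right) = - 4 \left(-5 + 5\right) \left(-95\right) = \left(-4\right) 0 \left(-95\right) = 0 \left(-95\right) = 0$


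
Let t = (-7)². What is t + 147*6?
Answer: 931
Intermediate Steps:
t = 49
t + 147*6 = 49 + 147*6 = 49 + 882 = 931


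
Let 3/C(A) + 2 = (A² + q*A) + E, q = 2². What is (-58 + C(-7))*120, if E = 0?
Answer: -131880/19 ≈ -6941.1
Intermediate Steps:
q = 4
C(A) = 3/(-2 + A² + 4*A) (C(A) = 3/(-2 + ((A² + 4*A) + 0)) = 3/(-2 + (A² + 4*A)) = 3/(-2 + A² + 4*A))
(-58 + C(-7))*120 = (-58 + 3/(-2 + (-7)² + 4*(-7)))*120 = (-58 + 3/(-2 + 49 - 28))*120 = (-58 + 3/19)*120 = -1099/19*120 = -131880/19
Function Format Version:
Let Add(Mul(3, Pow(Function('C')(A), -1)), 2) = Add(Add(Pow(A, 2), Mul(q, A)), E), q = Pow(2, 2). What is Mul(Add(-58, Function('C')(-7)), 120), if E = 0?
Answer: Rational(-131880, 19) ≈ -6941.1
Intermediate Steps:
q = 4
Function('C')(A) = Mul(3, Pow(Add(-2, Pow(A, 2), Mul(4, A)), -1)) (Function('C')(A) = Mul(3, Pow(Add(-2, Add(Add(Pow(A, 2), Mul(4, A)), 0)), -1)) = Mul(3, Pow(Add(-2, Add(Pow(A, 2), Mul(4, A))), -1)) = Mul(3, Pow(Add(-2, Pow(A, 2), Mul(4, A)), -1)))
Mul(Add(-58, Function('C')(-7)), 120) = Mul(Add(-58, Mul(3, Pow(Add(-2, Pow(-7, 2), Mul(4, -7)), -1))), 120) = Mul(Add(-58, Mul(3, Pow(Add(-2, 49, -28), -1))), 120) = Mul(Add(-58, Mul(3, Pow(19, -1))), 120) = Mul(Add(-58, Mul(3, Rational(1, 19))), 120) = Mul(Add(-58, Rational(3, 19)), 120) = Mul(Rational(-1099, 19), 120) = Rational(-131880, 19)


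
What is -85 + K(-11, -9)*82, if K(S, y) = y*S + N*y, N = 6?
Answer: 3605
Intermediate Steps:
K(S, y) = 6*y + S*y (K(S, y) = y*S + 6*y = S*y + 6*y = 6*y + S*y)
-85 + K(-11, -9)*82 = -85 - 9*(6 - 11)*82 = -85 - 9*(-5)*82 = -85 + 45*82 = -85 + 3690 = 3605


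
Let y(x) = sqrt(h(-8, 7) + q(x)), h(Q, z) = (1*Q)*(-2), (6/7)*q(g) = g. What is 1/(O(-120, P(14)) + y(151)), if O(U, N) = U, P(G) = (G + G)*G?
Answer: -720/85247 - sqrt(6918)/85247 ≈ -0.0094217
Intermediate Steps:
q(g) = 7*g/6
P(G) = 2*G**2 (P(G) = (2*G)*G = 2*G**2)
h(Q, z) = -2*Q (h(Q, z) = Q*(-2) = -2*Q)
y(x) = sqrt(16 + 7*x/6) (y(x) = sqrt(-2*(-8) + 7*x/6) = sqrt(16 + 7*x/6))
1/(O(-120, P(14)) + y(151)) = 1/(-120 + sqrt(576 + 42*151)/6) = 1/(-120 + sqrt(576 + 6342)/6) = 1/(-120 + sqrt(6918)/6)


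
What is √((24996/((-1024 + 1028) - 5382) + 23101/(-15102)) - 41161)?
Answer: I*√7543260721653646306/13536426 ≈ 202.9*I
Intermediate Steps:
√((24996/((-1024 + 1028) - 5382) + 23101/(-15102)) - 41161) = √((24996/(4 - 5382) + 23101*(-1/15102)) - 41161) = √((24996/(-5378) - 23101/15102) - 41161) = √((24996*(-1/5378) - 23101/15102) - 41161) = √((-12498/2689 - 23101/15102) - 41161) = √(-250863385/40609278 - 41161) = √(-1671769355143/40609278) = I*√7543260721653646306/13536426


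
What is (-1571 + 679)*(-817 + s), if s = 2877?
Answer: -1837520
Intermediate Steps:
(-1571 + 679)*(-817 + s) = (-1571 + 679)*(-817 + 2877) = -892*2060 = -1837520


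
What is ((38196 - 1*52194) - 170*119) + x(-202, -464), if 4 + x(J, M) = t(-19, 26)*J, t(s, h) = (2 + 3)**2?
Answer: -39282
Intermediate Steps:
t(s, h) = 25 (t(s, h) = 5**2 = 25)
x(J, M) = -4 + 25*J
((38196 - 1*52194) - 170*119) + x(-202, -464) = ((38196 - 1*52194) - 170*119) + (-4 + 25*(-202)) = ((38196 - 52194) - 20230) + (-4 - 5050) = (-13998 - 20230) - 5054 = -34228 - 5054 = -39282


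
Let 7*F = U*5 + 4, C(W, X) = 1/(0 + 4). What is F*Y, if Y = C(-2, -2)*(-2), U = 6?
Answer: -17/7 ≈ -2.4286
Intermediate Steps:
C(W, X) = 1/4
Y = -1/2 (Y = (1/4)*(-2) = -1/2 ≈ -0.50000)
F = 34/7 (F = (6*5 + 4)/7 = (30 + 4)/7 = (1/7)*34 = 34/7 ≈ 4.8571)
F*Y = (34/7)*(-1/2) = -17/7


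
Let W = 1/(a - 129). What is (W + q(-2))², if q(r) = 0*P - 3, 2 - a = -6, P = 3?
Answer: 132496/14641 ≈ 9.0497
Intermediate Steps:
a = 8 (a = 2 - 1*(-6) = 2 + 6 = 8)
q(r) = -3 (q(r) = 0*3 - 3 = 0 - 3 = -3)
W = -1/121 (W = 1/(8 - 129) = 1/(-121) = -1/121 ≈ -0.0082645)
(W + q(-2))² = (-1/121 - 3)² = (-364/121)² = 132496/14641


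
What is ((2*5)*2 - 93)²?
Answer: 5329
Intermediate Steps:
((2*5)*2 - 93)² = (10*2 - 93)² = (20 - 93)² = (-73)² = 5329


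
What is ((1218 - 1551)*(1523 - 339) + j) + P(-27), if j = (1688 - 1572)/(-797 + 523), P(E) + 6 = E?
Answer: -54019843/137 ≈ -3.9431e+5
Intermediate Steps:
P(E) = -6 + E
j = -58/137 (j = 116/(-274) = 116*(-1/274) = -58/137 ≈ -0.42336)
((1218 - 1551)*(1523 - 339) + j) + P(-27) = ((1218 - 1551)*(1523 - 339) - 58/137) + (-6 - 27) = (-333*1184 - 58/137) - 33 = (-394272 - 58/137) - 33 = -54015322/137 - 33 = -54019843/137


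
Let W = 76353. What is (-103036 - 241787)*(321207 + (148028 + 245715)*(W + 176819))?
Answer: -34373689031786469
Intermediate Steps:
(-103036 - 241787)*(321207 + (148028 + 245715)*(W + 176819)) = (-103036 - 241787)*(321207 + (148028 + 245715)*(76353 + 176819)) = -344823*(321207 + 393743*253172) = -344823*(321207 + 99684702796) = -344823*99685024003 = -34373689031786469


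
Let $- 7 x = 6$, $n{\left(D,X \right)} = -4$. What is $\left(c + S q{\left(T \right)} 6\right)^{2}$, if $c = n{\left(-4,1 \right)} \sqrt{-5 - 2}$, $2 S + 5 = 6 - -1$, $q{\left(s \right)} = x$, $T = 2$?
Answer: $- \frac{4192}{49} + \frac{288 i \sqrt{7}}{7} \approx -85.551 + 108.85 i$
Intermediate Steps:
$x = - \frac{6}{7}$ ($x = \left(- \frac{1}{7}\right) 6 = - \frac{6}{7} \approx -0.85714$)
$q{\left(s \right)} = - \frac{6}{7}$
$S = 1$ ($S = - \frac{5}{2} + \frac{6 - -1}{2} = - \frac{5}{2} + \frac{6 + 1}{2} = - \frac{5}{2} + \frac{1}{2} \cdot 7 = - \frac{5}{2} + \frac{7}{2} = 1$)
$c = - 4 i \sqrt{7}$ ($c = - 4 \sqrt{-5 - 2} = - 4 \sqrt{-7} = - 4 i \sqrt{7} \approx - 10.583 i$)
$\left(c + S q{\left(T \right)} 6\right)^{2} = \left(- 4 i \sqrt{7} + 1 \left(- \frac{6}{7}\right) 6\right)^{2} = \left(- 4 i \sqrt{7} - \frac{36}{7}\right)^{2} = \left(- \frac{36}{7} - 4 i \sqrt{7}\right)^{2}$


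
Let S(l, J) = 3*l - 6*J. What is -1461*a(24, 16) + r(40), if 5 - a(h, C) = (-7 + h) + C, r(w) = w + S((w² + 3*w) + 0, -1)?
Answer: 46114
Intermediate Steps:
S(l, J) = -6*J + 3*l
r(w) = 6 + 3*w² + 10*w (r(w) = w + (-6*(-1) + 3*((w² + 3*w) + 0)) = w + (6 + 3*(w² + 3*w)) = w + (6 + (3*w² + 9*w)) = w + (6 + 3*w² + 9*w) = 6 + 3*w² + 10*w)
a(h, C) = 12 - C - h (a(h, C) = 5 - ((-7 + h) + C) = 5 - (-7 + C + h) = 5 + (7 - C - h) = 12 - C - h)
-1461*a(24, 16) + r(40) = -1461*(12 - 1*16 - 1*24) + (6 + 40 + 3*40*(3 + 40)) = -1461*(12 - 16 - 24) + (6 + 40 + 3*40*43) = -1461*(-28) + (6 + 40 + 5160) = 40908 + 5206 = 46114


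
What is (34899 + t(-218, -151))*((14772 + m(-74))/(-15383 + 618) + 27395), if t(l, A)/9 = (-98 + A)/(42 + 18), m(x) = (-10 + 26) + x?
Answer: 282011547400413/295300 ≈ 9.5500e+8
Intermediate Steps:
m(x) = 16 + x
t(l, A) = -147/10 + 3*A/20 (t(l, A) = 9*((-98 + A)/(42 + 18)) = 9*((-98 + A)/60) = 9*((-98 + A)*(1/60)) = 9*(-49/30 + A/60) = -147/10 + 3*A/20)
(34899 + t(-218, -151))*((14772 + m(-74))/(-15383 + 618) + 27395) = (34899 + (-147/10 + (3/20)*(-151)))*((14772 + (16 - 74))/(-15383 + 618) + 27395) = (34899 + (-147/10 - 453/20))*((14772 - 58)/(-14765) + 27395) = (34899 - 747/20)*(14714*(-1/14765) + 27395) = 697233*(-14714/14765 + 27395)/20 = (697233/20)*(404472461/14765) = 282011547400413/295300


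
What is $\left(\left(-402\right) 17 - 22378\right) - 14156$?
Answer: $-43368$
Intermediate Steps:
$\left(\left(-402\right) 17 - 22378\right) - 14156 = \left(-6834 - 22378\right) - 14156 = -29212 - 14156 = -43368$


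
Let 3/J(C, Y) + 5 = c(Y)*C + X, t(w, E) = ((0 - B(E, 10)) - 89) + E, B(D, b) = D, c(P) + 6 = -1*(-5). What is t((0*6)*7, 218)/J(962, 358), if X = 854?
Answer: 10057/3 ≈ 3352.3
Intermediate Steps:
c(P) = -1 (c(P) = -6 - 1*(-5) = -6 + 5 = -1)
t(w, E) = -89 (t(w, E) = ((0 - E) - 89) + E = (-E - 89) + E = (-89 - E) + E = -89)
J(C, Y) = 3/(849 - C) (J(C, Y) = 3/(-5 + (-C + 854)) = 3/(-5 + (854 - C)) = 3/(849 - C))
t((0*6)*7, 218)/J(962, 358) = -89/(3/(849 - 1*962)) = -89/(3/(849 - 962)) = -89/(3/(-113)) = -89/(3*(-1/113)) = -89/(-3/113) = -89*(-113/3) = 10057/3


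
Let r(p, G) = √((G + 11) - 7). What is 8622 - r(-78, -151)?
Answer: 8622 - 7*I*√3 ≈ 8622.0 - 12.124*I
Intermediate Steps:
r(p, G) = √(4 + G) (r(p, G) = √((11 + G) - 7) = √(4 + G))
8622 - r(-78, -151) = 8622 - √(4 - 151) = 8622 - √(-147) = 8622 - 7*I*√3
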